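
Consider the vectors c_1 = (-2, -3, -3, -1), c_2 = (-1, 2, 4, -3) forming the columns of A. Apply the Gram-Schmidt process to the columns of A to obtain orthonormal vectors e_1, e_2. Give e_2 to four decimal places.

e_2 = (-0.4476, 0.0639, 0.4842, -0.7491)

e_1 = c_1/‖c_1‖ = (-2, -3, -3, -1)/4.7958 = (-0.4170, -0.6255, -0.6255, -0.2085).
r_{12} = e_1·c_2 = -2.7107.
u_2 = c_2 + 2.7107·e_1 = (-2.1304, 0.3043, 2.3043, -3.5652).
‖u_2‖ = 4.7594, so e_2 = (-0.4476, 0.0639, 0.4842, -0.7491).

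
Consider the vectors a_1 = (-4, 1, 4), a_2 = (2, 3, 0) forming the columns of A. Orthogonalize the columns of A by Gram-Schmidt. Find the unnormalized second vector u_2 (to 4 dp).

u_2 = (1.3939, 3.1515, 0.6061)

a_1 = (-4, 1, 4); ‖a_1‖ = 5.7446, so q_1 = (-0.6963, 0.1741, 0.6963).
q_1·a_2 = (-0.6963)·2 + 0.1741·3 + 0.6963·0 = -0.8704.
u_2 = a_2 + 0.8704·q_1 = (1.3939, 3.1515, 0.6061).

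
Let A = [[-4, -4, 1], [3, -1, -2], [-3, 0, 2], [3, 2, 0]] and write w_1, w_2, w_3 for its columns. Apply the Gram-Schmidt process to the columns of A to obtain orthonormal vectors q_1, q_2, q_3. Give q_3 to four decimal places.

q_3 = (0.4081, 0.0515, 0.3493, 0.8419)

w_1 = (-4, 3, -3, 3); ‖w_1‖ = 6.5574, so q_1 = (-0.6100, 0.4575, -0.4575, 0.4575).
q_1·w_2 = (-0.6100)·(-4) + 0.4575·(-1) + (-0.4575)·0 + 0.4575·2 = 2.8975.
u_2 = w_2 − 2.8975·q_1 = (-2.2326, -2.3256, 1.3256, 0.6744).
‖u_2‖ = 3.5503, so q_2 = (-0.6288, -0.6550, 0.3734, 0.1900).
q_1·w_3 = (-0.6100)·1 + 0.4575·(-2) + (-0.4575)·2 + 0.4575·0 = -2.4400; q_2·w_3 = (-0.6288)·1 + (-0.6550)·(-2) + 0.3734·2 + 0.1900·0 = 1.4280.
u_3 = w_3 + 2.4400·q_1 − 1.4280·q_2 = (0.4096, 0.0517, 0.3506, 0.8450).
‖u_3‖ = 1.0037, so q_3 = (0.4081, 0.0515, 0.3493, 0.8419).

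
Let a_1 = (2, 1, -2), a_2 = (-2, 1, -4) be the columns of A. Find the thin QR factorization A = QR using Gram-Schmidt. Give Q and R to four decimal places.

Q = [[0.6667, -0.7288], [0.3333, 0.1041], [-0.6667, -0.6768]], R = [[3.0000, 1.6667], [0.0000, 4.2687]]

q_1 = a_1/‖a_1‖ = (2, 1, -2)/3.0000 = (0.6667, 0.3333, -0.6667).
r_{12} = q_1·a_2 = 1.6667.
u_2 = a_2 − 1.6667·q_1 = (-3.1111, 0.4444, -2.8889).
‖u_2‖ = 4.2687, so q_2 = (-0.7288, 0.1041, -0.6768).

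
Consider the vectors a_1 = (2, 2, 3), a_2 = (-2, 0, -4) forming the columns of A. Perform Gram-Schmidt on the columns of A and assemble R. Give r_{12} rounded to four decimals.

r_{12} = -3.8806

a_1 = (2, 2, 3); ‖a_1‖ = 4.1231, so q_1 = (0.4851, 0.4851, 0.7276).
r_{12} = q_1·a_2 = -3.8806.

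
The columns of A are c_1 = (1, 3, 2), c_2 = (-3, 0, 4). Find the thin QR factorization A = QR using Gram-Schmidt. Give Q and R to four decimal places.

Q = [[0.2673, -0.6968], [0.8018, -0.2224], [0.5345, 0.6819]], R = [[3.7417, 1.3363], [0.0000, 4.8181]]

c_1 = (1, 3, 2); ‖c_1‖ = 3.7417, so e_1 = (0.2673, 0.8018, 0.5345).
e_1·c_2 = 0.2673·(-3) + 0.8018·0 + 0.5345·4 = 1.3363.
u_2 = c_2 − 1.3363·e_1 = (-3.3571, -1.0714, 3.2857).
‖u_2‖ = 4.8181, so e_2 = (-0.6968, -0.2224, 0.6819).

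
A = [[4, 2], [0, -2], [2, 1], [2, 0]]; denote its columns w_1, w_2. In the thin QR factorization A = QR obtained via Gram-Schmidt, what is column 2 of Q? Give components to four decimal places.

e_2 = (0.1516, -0.9097, 0.0758, -0.3790)

e_1 = w_1/‖w_1‖ = (4, 0, 2, 2)/4.8990 = (0.8165, 0.0000, 0.4082, 0.4082).
r_{12} = e_1·w_2 = 2.0412.
u_2 = w_2 − 2.0412·e_1 = (0.3333, -2.0000, 0.1667, -0.8333).
‖u_2‖ = 2.1985, so e_2 = (0.1516, -0.9097, 0.0758, -0.3790).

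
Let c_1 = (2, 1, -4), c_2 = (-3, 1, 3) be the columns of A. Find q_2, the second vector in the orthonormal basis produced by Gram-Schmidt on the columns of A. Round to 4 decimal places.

q_2 = (-0.6034, 0.7906, -0.1040)

c_1 = (2, 1, -4); ‖c_1‖ = 4.5826, so q_1 = (0.4364, 0.2182, -0.8729).
q_1·c_2 = 0.4364·(-3) + 0.2182·1 + (-0.8729)·3 = -3.7097.
u_2 = c_2 + 3.7097·q_1 = (-1.3810, 1.8095, -0.2381).
‖u_2‖ = 2.2887, so q_2 = (-0.6034, 0.7906, -0.1040).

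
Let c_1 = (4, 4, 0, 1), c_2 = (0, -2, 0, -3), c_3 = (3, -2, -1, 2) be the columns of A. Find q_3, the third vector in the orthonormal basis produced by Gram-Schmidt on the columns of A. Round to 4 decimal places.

c_1 = (4, 4, 0, 1); ‖c_1‖ = 5.7446, so q_1 = (0.6963, 0.6963, 0.0000, 0.1741).
q_1·c_2 = 0.6963·0 + 0.6963·(-2) + 0.0000·0 + 0.1741·(-3) = -1.9149.
u_2 = c_2 + 1.9149·q_1 = (1.3333, -0.6667, 0.0000, -2.6667).
‖u_2‖ = 3.0551, so q_2 = (0.4364, -0.2182, 0.0000, -0.8729).
q_1·c_3 = 0.6963·3 + 0.6963·(-2) + 0.0000·(-1) + 0.1741·2 = 1.0445; q_2·c_3 = 0.4364·3 + (-0.2182)·(-2) + 0.0000·(-1) + (-0.8729)·2 = 0.0000.
u_3 = c_3 − 1.0445·q_1 − 0.0000·q_2 = (2.2727, -2.7273, -1.0000, 1.8182).
‖u_3‖ = 4.1121, so q_3 = (0.5527, -0.6632, -0.2432, 0.4422).

q_3 = (0.5527, -0.6632, -0.2432, 0.4422)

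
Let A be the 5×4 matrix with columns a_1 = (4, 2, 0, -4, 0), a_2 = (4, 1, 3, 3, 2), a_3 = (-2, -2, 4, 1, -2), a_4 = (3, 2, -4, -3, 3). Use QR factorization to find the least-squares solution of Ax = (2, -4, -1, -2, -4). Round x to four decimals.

a_1 = (4, 2, 0, -4, 0); ‖a_1‖ = 6.0000, so q_1 = (0.6667, 0.3333, 0.0000, -0.6667, 0.0000).
q_1·a_2 = 0.6667·4 + 0.3333·1 + 0.0000·3 + (-0.6667)·3 + 0.0000·2 = 1.0000.
u_2 = a_2 − 1.0000·q_1 = (3.3333, 0.6667, 3.0000, 3.6667, 2.0000).
‖u_2‖ = 6.1644, so q_2 = (0.5407, 0.1081, 0.4867, 0.5948, 0.3244).
q_1·a_3 = 0.6667·(-2) + 0.3333·(-2) + 0.0000·4 + (-0.6667)·1 + 0.0000·(-2) = -2.6667; q_2·a_3 = 0.5407·(-2) + 0.1081·(-2) + 0.4867·4 + 0.5948·1 + 0.3244·(-2) = 0.5948.
u_3 = a_3 + 2.6667·q_1 − 0.5948·q_2 = (-0.5439, -1.1754, 3.7105, -1.1316, -2.1930).
‖u_3‖ = 4.6406, so q_3 = (-0.1172, -0.2533, 0.7996, -0.2438, -0.4726).
q_1·a_4 = 0.6667·3 + 0.3333·2 + 0.0000·(-4) + (-0.6667)·(-3) + 0.0000·3 = 4.6667; q_2·a_4 = 0.5407·3 + 0.1081·2 + 0.4867·(-4) + 0.5948·(-3) + 0.3244·3 = -0.9193; q_3·a_4 = (-0.1172)·3 + (-0.2533)·2 + 0.7996·(-4) + (-0.2438)·(-3) + (-0.4726)·3 = -4.7427.
u_4 = a_4 − 4.6667·q_1 + 0.9193·q_2 + 4.7427·q_3 = (-0.1699, -0.6574, 0.2395, -0.4986, 1.0570).
‖u_4‖ = 1.3727, so q_4 = (-0.1237, -0.4789, 0.1745, -0.3632, 0.7700).
Qᵀb = (1.3333, -2.3252, 2.3572, -0.8599).
Back-substitute: x_4 = -0.8599/1.3727 = -0.6265.
x_3 = (2.3572 + 4.7427·(-0.6265))/4.6406 = -0.1323.
x_2 = (-2.3252 − 0.5948·(-0.1323) + 0.9193·(-0.6265))/6.1644 = -0.4578.
x_1 = (1.3333 − 1.0000·(-0.4578) + 2.6667·(-0.1323) − 4.6667·(-0.6265))/6.0000 = 0.7270.

x = (0.7270, -0.4578, -0.1323, -0.6265)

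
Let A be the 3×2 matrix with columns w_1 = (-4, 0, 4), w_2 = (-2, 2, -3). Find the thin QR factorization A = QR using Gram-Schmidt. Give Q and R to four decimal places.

Q = [[-0.7071, -0.6155], [0.0000, 0.4924], [0.7071, -0.6155]], R = [[5.6569, -0.7071], [0.0000, 4.0620]]

w_1 = (-4, 0, 4); ‖w_1‖ = 5.6569, so e_1 = (-0.7071, 0.0000, 0.7071).
e_1·w_2 = (-0.7071)·(-2) + 0.0000·2 + 0.7071·(-3) = -0.7071.
u_2 = w_2 + 0.7071·e_1 = (-2.5000, 2.0000, -2.5000).
‖u_2‖ = 4.0620, so e_2 = (-0.6155, 0.4924, -0.6155).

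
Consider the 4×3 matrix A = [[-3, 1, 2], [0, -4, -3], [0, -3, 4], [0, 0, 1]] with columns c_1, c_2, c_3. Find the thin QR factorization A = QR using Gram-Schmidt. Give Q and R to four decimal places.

Q = [[-1.0000, 0.0000, 0.0000], [0.0000, -0.8000, -0.5883], [0.0000, -0.6000, 0.7845], [0.0000, 0.0000, 0.1961]], R = [[3.0000, -1.0000, -2.0000], [0.0000, 5.0000, 0.0000], [0.0000, 0.0000, 5.0990]]

q_1 = c_1/‖c_1‖ = (-3, 0, 0, 0)/3.0000 = (-1.0000, 0.0000, 0.0000, 0.0000).
r_{12} = q_1·c_2 = -1.0000.
u_2 = c_2 + 1.0000·q_1 = (0.0000, -4.0000, -3.0000, 0.0000).
‖u_2‖ = 5.0000, so q_2 = (0.0000, -0.8000, -0.6000, 0.0000).
r_{13} = q_1·c_3 = -2.0000; r_{23} = q_2·c_3 = 0.0000.
u_3 = c_3 + 2.0000·q_1 − 0.0000·q_2 = (0.0000, -3.0000, 4.0000, 1.0000).
‖u_3‖ = 5.0990, so q_3 = (0.0000, -0.5883, 0.7845, 0.1961).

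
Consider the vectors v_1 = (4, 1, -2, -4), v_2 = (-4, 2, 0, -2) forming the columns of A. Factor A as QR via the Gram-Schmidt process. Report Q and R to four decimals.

Q = [[0.6576, -0.6984], [0.1644, 0.4506], [-0.3288, -0.0676], [-0.6576, -0.5520]], R = [[6.0828, -0.9864], [0.0000, 4.7986]]

v_1 = (4, 1, -2, -4); ‖v_1‖ = 6.0828, so q_1 = (0.6576, 0.1644, -0.3288, -0.6576).
q_1·v_2 = 0.6576·(-4) + 0.1644·2 + (-0.3288)·0 + (-0.6576)·(-2) = -0.9864.
u_2 = v_2 + 0.9864·q_1 = (-3.3514, 2.1622, -0.3243, -2.6486).
‖u_2‖ = 4.7986, so q_2 = (-0.6984, 0.4506, -0.0676, -0.5520).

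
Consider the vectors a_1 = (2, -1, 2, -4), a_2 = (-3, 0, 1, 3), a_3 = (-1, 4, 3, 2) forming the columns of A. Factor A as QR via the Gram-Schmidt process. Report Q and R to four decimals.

Q = [[0.4000, -0.5811, 0.2111], [-0.2000, -0.2162, 0.8910], [0.4000, 0.7703, 0.3939], [-0.8000, 0.1487, 0.0798]], R = [[5.0000, -3.2000, -1.6000], [0.0000, 2.9597, 2.3245], [0.0000, 0.0000, 4.6943]]

a_1 = (2, -1, 2, -4); ‖a_1‖ = 5.0000, so e_1 = (0.4000, -0.2000, 0.4000, -0.8000).
e_1·a_2 = 0.4000·(-3) + (-0.2000)·0 + 0.4000·1 + (-0.8000)·3 = -3.2000.
u_2 = a_2 + 3.2000·e_1 = (-1.7200, -0.6400, 2.2800, 0.4400).
‖u_2‖ = 2.9597, so e_2 = (-0.5811, -0.2162, 0.7703, 0.1487).
e_1·a_3 = 0.4000·(-1) + (-0.2000)·4 + 0.4000·3 + (-0.8000)·2 = -1.6000; e_2·a_3 = (-0.5811)·(-1) + (-0.2162)·4 + 0.7703·3 + 0.1487·2 = 2.3245.
u_3 = a_3 + 1.6000·e_1 − 2.3245·e_2 = (0.9909, 4.1826, 1.8493, 0.3744).
‖u_3‖ = 4.6943, so e_3 = (0.2111, 0.8910, 0.3939, 0.0798).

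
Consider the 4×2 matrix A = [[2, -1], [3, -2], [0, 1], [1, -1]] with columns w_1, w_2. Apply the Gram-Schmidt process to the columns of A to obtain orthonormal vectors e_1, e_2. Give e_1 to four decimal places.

e_1 = (0.5345, 0.8018, 0.0000, 0.2673)

e_1 = w_1/‖w_1‖ = (2, 3, 0, 1)/3.7417 = (0.5345, 0.8018, 0.0000, 0.2673).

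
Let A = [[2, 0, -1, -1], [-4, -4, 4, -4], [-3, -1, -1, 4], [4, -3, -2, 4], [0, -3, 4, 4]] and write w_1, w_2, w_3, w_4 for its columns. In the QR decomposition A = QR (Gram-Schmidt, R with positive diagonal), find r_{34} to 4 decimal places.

w_1 = (2, -4, -3, 4, 0); ‖w_1‖ = 6.7082, so e_1 = (0.2981, -0.5963, -0.4472, 0.5963, 0.0000).
e_1·w_2 = 0.2981·0 + (-0.5963)·(-4) + (-0.4472)·(-1) + 0.5963·(-3) + 0.0000·(-3) = 1.0435.
u_2 = w_2 − 1.0435·e_1 = (-0.3111, -3.3778, -0.5333, -3.6222, -3.0000).
‖u_2‖ = 5.8233, so e_2 = (-0.0534, -0.5800, -0.0916, -0.6220, -0.5152).
e_1·w_3 = 0.2981·(-1) + (-0.5963)·4 + (-0.4472)·(-1) + 0.5963·(-2) + 0.0000·4 = -3.4286; e_2·w_3 = (-0.0534)·(-1) + (-0.5800)·4 + (-0.0916)·(-1) + (-0.6220)·(-2) + (-0.5152)·4 = -2.9918.
u_3 = w_3 + 3.4286·e_1 + 2.9918·e_2 = (-0.1376, 0.2202, -2.8073, -1.8165, 2.4587).
‖u_3‖ = 4.1586, so e_3 = (-0.0331, 0.0529, -0.6751, -0.4368, 0.5912).
r_{34} = e_3·w_4 = -2.2613.

r_{34} = -2.2613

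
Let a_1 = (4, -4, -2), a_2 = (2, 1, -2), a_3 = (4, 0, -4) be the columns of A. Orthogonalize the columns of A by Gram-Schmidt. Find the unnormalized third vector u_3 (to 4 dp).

a_1 = (4, -4, -2); ‖a_1‖ = 6.0000, so q_1 = (0.6667, -0.6667, -0.3333).
q_1·a_2 = 0.6667·2 + (-0.6667)·1 + (-0.3333)·(-2) = 1.3333.
u_2 = a_2 − 1.3333·q_1 = (1.1111, 1.8889, -1.5556).
‖u_2‖ = 2.6874, so q_2 = (0.4134, 0.7029, -0.5788).
q_1·a_3 = 0.6667·4 + (-0.6667)·0 + (-0.3333)·(-4) = 4.0000; q_2·a_3 = 0.4134·4 + 0.7029·0 + (-0.5788)·(-4) = 3.9691.
u_3 = a_3 − 4.0000·q_1 − 3.9691·q_2 = (-0.3077, -0.1231, -0.3692).

u_3 = (-0.3077, -0.1231, -0.3692)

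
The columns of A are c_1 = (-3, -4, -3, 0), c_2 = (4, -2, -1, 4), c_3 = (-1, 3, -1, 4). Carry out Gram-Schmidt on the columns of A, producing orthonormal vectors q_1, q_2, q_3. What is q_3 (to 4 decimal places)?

c_1 = (-3, -4, -3, 0); ‖c_1‖ = 5.8310, so q_1 = (-0.5145, -0.6860, -0.5145, 0.0000).
q_1·c_2 = (-0.5145)·4 + (-0.6860)·(-2) + (-0.5145)·(-1) + 0.0000·4 = -0.1715.
u_2 = c_2 + 0.1715·q_1 = (3.9118, -2.1176, -1.0882, 4.0000).
‖u_2‖ = 6.0803, so q_2 = (0.6433, -0.3483, -0.1790, 0.6579).
q_1·c_3 = (-0.5145)·(-1) + (-0.6860)·3 + (-0.5145)·(-1) + 0.0000·4 = -1.0290; q_2·c_3 = 0.6433·(-1) + (-0.3483)·3 + (-0.1790)·(-1) + 0.6579·4 = 1.1222.
u_3 = c_3 + 1.0290·q_1 − 1.1222·q_2 = (-2.2514, 2.6850, -1.3286, 3.2617).
‖u_3‖ = 4.9681, so q_3 = (-0.4532, 0.5404, -0.2674, 0.6565).

q_3 = (-0.4532, 0.5404, -0.2674, 0.6565)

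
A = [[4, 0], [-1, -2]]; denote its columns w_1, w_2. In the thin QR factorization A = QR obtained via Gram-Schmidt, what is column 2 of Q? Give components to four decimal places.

e_1 = w_1/‖w_1‖ = (4, -1)/4.1231 = (0.9701, -0.2425).
r_{12} = e_1·w_2 = 0.4851.
u_2 = w_2 − 0.4851·e_1 = (-0.4706, -1.8824).
‖u_2‖ = 1.9403, so e_2 = (-0.2425, -0.9701).

e_2 = (-0.2425, -0.9701)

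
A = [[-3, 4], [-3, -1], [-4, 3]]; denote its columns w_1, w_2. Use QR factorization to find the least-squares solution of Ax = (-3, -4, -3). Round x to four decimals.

w_1 = (-3, -3, -4); ‖w_1‖ = 5.8310, so e_1 = (-0.5145, -0.5145, -0.6860).
e_1·w_2 = (-0.5145)·4 + (-0.5145)·(-1) + (-0.6860)·3 = -3.6015.
u_2 = w_2 + 3.6015·e_1 = (2.1471, -2.8529, 0.5294).
‖u_2‖ = 3.6096, so e_2 = (0.5948, -0.7904, 0.1467).
Qᵀb = (5.6595, 0.9370).
Back-substitute: x_2 = 0.9370/3.6096 = 0.2596.
x_1 = (5.6595 + 3.6015·0.2596)/5.8310 = 1.1309.

x = (1.1309, 0.2596)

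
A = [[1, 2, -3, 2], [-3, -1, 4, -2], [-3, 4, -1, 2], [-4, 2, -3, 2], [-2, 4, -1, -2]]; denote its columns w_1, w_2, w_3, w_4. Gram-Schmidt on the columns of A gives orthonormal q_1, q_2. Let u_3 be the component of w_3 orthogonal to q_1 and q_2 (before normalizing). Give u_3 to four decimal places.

u_3 = (-0.8972, 1.8505, 1.0093, -3.0935, 1.4486)

w_1 = (1, -3, -3, -4, -2); ‖w_1‖ = 6.2450, so q_1 = (0.1601, -0.4804, -0.4804, -0.6405, -0.3203).
q_1·w_2 = 0.1601·2 + (-0.4804)·(-1) + (-0.4804)·4 + (-0.6405)·2 + (-0.3203)·4 = -3.6829.
u_2 = w_2 + 3.6829·q_1 = (2.5897, -2.7692, 2.2308, -0.3590, 2.8205).
‖u_2‖ = 5.2379, so q_2 = (0.4944, -0.5287, 0.4259, -0.0685, 0.5385).
q_1·w_3 = 0.1601·(-3) + (-0.4804)·4 + (-0.4804)·(-1) + (-0.6405)·(-3) + (-0.3203)·(-1) = 0.3203; q_2·w_3 = 0.4944·(-3) + (-0.5287)·4 + 0.4259·(-1) + (-0.0685)·(-3) + 0.5385·(-1) = -4.3568.
u_3 = w_3 − 0.3203·q_1 + 4.3568·q_2 = (-0.8972, 1.8505, 1.0093, -3.0935, 1.4486).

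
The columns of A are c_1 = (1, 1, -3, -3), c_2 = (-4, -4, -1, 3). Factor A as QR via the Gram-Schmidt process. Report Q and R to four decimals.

Q = [[0.2236, -0.5815], [0.2236, -0.5815], [-0.6708, -0.5463], [-0.6708, 0.1586]], R = [[4.4721, -3.1305], [0.0000, 5.6745]]

q_1 = c_1/‖c_1‖ = (1, 1, -3, -3)/4.4721 = (0.2236, 0.2236, -0.6708, -0.6708).
r_{12} = q_1·c_2 = -3.1305.
u_2 = c_2 + 3.1305·q_1 = (-3.3000, -3.3000, -3.1000, 0.9000).
‖u_2‖ = 5.6745, so q_2 = (-0.5815, -0.5815, -0.5463, 0.1586).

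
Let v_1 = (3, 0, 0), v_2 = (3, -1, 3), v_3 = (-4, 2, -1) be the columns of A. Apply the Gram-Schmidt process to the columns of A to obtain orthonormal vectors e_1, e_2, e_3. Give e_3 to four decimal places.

v_1 = (3, 0, 0); ‖v_1‖ = 3.0000, so e_1 = (1.0000, 0.0000, 0.0000).
e_1·v_2 = 1.0000·3 + 0.0000·(-1) + 0.0000·3 = 3.0000.
u_2 = v_2 − 3.0000·e_1 = (0.0000, -1.0000, 3.0000).
‖u_2‖ = 3.1623, so e_2 = (0.0000, -0.3162, 0.9487).
e_1·v_3 = 1.0000·(-4) + 0.0000·2 + 0.0000·(-1) = -4.0000; e_2·v_3 = 0.0000·(-4) + (-0.3162)·2 + 0.9487·(-1) = -1.5811.
u_3 = v_3 + 4.0000·e_1 + 1.5811·e_2 = (0.0000, 1.5000, 0.5000).
‖u_3‖ = 1.5811, so e_3 = (0.0000, 0.9487, 0.3162).

e_3 = (0.0000, 0.9487, 0.3162)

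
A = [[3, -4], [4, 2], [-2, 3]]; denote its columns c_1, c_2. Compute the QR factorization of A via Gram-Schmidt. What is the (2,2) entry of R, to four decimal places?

r_{22} = 5.0549

c_1 = (3, 4, -2); ‖c_1‖ = 5.3852, so q_1 = (0.5571, 0.7428, -0.3714).
q_1·c_2 = 0.5571·(-4) + 0.7428·2 + (-0.3714)·3 = -1.8570.
u_2 = c_2 + 1.8570·q_1 = (-2.9655, 3.3793, 2.3103).
r_{22} = ‖u_2‖ = 5.0549.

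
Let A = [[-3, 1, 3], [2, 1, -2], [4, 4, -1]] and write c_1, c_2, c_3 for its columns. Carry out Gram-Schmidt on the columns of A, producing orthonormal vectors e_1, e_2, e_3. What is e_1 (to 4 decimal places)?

c_1 = (-3, 2, 4); ‖c_1‖ = 5.3852, so e_1 = (-0.5571, 0.3714, 0.7428).

e_1 = (-0.5571, 0.3714, 0.7428)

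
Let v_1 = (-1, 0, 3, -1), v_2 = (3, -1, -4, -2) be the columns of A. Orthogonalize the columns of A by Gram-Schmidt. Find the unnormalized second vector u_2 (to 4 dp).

u_2 = (1.8182, -1.0000, -0.4545, -3.1818)

v_1 = (-1, 0, 3, -1); ‖v_1‖ = 3.3166, so e_1 = (-0.3015, 0.0000, 0.9045, -0.3015).
e_1·v_2 = (-0.3015)·3 + 0.0000·(-1) + 0.9045·(-4) + (-0.3015)·(-2) = -3.9196.
u_2 = v_2 + 3.9196·e_1 = (1.8182, -1.0000, -0.4545, -3.1818).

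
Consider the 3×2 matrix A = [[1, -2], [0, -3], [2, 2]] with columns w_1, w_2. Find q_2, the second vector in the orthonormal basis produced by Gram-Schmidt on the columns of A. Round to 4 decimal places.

q_2 = (-0.5963, -0.7454, 0.2981)

q_1 = w_1/‖w_1‖ = (1, 0, 2)/2.2361 = (0.4472, 0.0000, 0.8944).
r_{12} = q_1·w_2 = 0.8944.
u_2 = w_2 − 0.8944·q_1 = (-2.4000, -3.0000, 1.2000).
‖u_2‖ = 4.0249, so q_2 = (-0.5963, -0.7454, 0.2981).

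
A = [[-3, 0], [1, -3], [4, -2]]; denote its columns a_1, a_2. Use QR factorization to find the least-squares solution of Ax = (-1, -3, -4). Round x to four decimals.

x = (-0.0968, 1.2258)

a_1 = (-3, 1, 4); ‖a_1‖ = 5.0990, so e_1 = (-0.5883, 0.1961, 0.7845).
e_1·a_2 = (-0.5883)·0 + 0.1961·(-3) + 0.7845·(-2) = -2.1573.
u_2 = a_2 + 2.1573·e_1 = (-1.2692, -2.5769, -0.3077).
‖u_2‖ = 2.8890, so e_2 = (-0.4393, -0.8920, -0.1065).
Qᵀb = (-3.1379, 3.5413).
Back-substitute: x_2 = 3.5413/2.8890 = 1.2258.
x_1 = (-3.1379 + 2.1573·1.2258)/5.0990 = -0.0968.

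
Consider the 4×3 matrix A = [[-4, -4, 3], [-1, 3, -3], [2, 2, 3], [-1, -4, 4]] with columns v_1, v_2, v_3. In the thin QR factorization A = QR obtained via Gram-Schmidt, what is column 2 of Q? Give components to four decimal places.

v_1 = (-4, -1, 2, -1); ‖v_1‖ = 4.6904, so q_1 = (-0.8528, -0.2132, 0.4264, -0.2132).
q_1·v_2 = (-0.8528)·(-4) + (-0.2132)·3 + 0.4264·2 + (-0.2132)·(-4) = 4.4772.
u_2 = v_2 − 4.4772·q_1 = (-0.1818, 3.9545, 0.0909, -3.0455).
‖u_2‖ = 4.9955, so q_2 = (-0.0364, 0.7916, 0.0182, -0.6096).

q_2 = (-0.0364, 0.7916, 0.0182, -0.6096)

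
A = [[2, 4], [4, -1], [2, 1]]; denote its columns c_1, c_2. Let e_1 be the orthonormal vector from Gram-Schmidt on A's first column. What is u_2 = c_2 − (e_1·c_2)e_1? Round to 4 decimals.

u_2 = (3.5000, -2.0000, 0.5000)

c_1 = (2, 4, 2); ‖c_1‖ = 4.8990, so e_1 = (0.4082, 0.8165, 0.4082).
e_1·c_2 = 0.4082·4 + 0.8165·(-1) + 0.4082·1 = 1.2247.
u_2 = c_2 − 1.2247·e_1 = (3.5000, -2.0000, 0.5000).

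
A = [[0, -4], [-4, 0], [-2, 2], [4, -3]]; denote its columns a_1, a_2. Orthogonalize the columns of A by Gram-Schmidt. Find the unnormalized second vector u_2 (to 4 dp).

u_2 = (-4.0000, -1.7778, 1.1111, -1.2222)

e_1 = a_1/‖a_1‖ = (0, -4, -2, 4)/6.0000 = (0.0000, -0.6667, -0.3333, 0.6667).
r_{12} = e_1·a_2 = -2.6667.
u_2 = a_2 + 2.6667·e_1 = (-4.0000, -1.7778, 1.1111, -1.2222).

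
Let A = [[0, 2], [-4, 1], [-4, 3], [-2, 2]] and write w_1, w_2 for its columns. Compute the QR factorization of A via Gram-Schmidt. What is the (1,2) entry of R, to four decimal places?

e_1 = w_1/‖w_1‖ = (0, -4, -4, -2)/6.0000 = (0.0000, -0.6667, -0.6667, -0.3333).
r_{12} = e_1·w_2 = -3.3333.

r_{12} = -3.3333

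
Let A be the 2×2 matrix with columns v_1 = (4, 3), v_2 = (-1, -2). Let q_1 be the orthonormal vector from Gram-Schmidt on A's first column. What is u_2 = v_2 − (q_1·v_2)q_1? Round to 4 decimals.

u_2 = (0.6000, -0.8000)

v_1 = (4, 3); ‖v_1‖ = 5.0000, so q_1 = (0.8000, 0.6000).
q_1·v_2 = 0.8000·(-1) + 0.6000·(-2) = -2.0000.
u_2 = v_2 + 2.0000·q_1 = (0.6000, -0.8000).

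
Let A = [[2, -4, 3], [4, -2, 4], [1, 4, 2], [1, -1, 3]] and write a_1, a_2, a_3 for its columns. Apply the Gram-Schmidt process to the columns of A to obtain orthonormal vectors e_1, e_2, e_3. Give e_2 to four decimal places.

e_2 = (-0.5205, 0.0672, 0.8479, -0.0756)

a_1 = (2, 4, 1, 1); ‖a_1‖ = 4.6904, so e_1 = (0.4264, 0.8528, 0.2132, 0.2132).
e_1·a_2 = 0.4264·(-4) + 0.8528·(-2) + 0.2132·4 + 0.2132·(-1) = -2.7716.
u_2 = a_2 + 2.7716·e_1 = (-2.8182, 0.3636, 4.5909, -0.4091).
‖u_2‖ = 5.4146, so e_2 = (-0.5205, 0.0672, 0.8479, -0.0756).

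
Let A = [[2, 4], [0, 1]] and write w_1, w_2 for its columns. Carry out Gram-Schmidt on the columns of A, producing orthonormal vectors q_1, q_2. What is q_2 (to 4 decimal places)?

w_1 = (2, 0); ‖w_1‖ = 2.0000, so q_1 = (1.0000, 0.0000).
q_1·w_2 = 1.0000·4 + 0.0000·1 = 4.0000.
u_2 = w_2 − 4.0000·q_1 = (0.0000, 1.0000).
‖u_2‖ = 1.0000, so q_2 = (0.0000, 1.0000).

q_2 = (0.0000, 1.0000)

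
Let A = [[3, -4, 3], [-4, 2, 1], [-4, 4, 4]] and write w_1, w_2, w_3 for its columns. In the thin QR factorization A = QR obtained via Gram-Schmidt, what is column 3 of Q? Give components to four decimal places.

e_3 = (0.5963, -0.2981, 0.7454)

w_1 = (3, -4, -4); ‖w_1‖ = 6.4031, so e_1 = (0.4685, -0.6247, -0.6247).
e_1·w_2 = 0.4685·(-4) + (-0.6247)·2 + (-0.6247)·4 = -5.6223.
u_2 = w_2 + 5.6223·e_1 = (-1.3659, -1.5122, 0.4878).
‖u_2‖ = 2.0953, so e_2 = (-0.6519, -0.7217, 0.2328).
e_1·w_3 = 0.4685·3 + (-0.6247)·1 + (-0.6247)·4 = -1.7179; e_2·w_3 = (-0.6519)·3 + (-0.7217)·1 + 0.2328·4 = -1.7461.
u_3 = w_3 + 1.7179·e_1 + 1.7461·e_2 = (2.6667, -1.3333, 3.3333).
‖u_3‖ = 4.4721, so e_3 = (0.5963, -0.2981, 0.7454).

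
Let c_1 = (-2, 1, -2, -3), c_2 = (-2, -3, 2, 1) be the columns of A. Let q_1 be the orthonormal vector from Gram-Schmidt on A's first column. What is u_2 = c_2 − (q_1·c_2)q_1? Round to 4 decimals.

u_2 = (-2.6667, -2.6667, 1.3333, 0.0000)

c_1 = (-2, 1, -2, -3); ‖c_1‖ = 4.2426, so q_1 = (-0.4714, 0.2357, -0.4714, -0.7071).
q_1·c_2 = (-0.4714)·(-2) + 0.2357·(-3) + (-0.4714)·2 + (-0.7071)·1 = -1.4142.
u_2 = c_2 + 1.4142·q_1 = (-2.6667, -2.6667, 1.3333, 0.0000).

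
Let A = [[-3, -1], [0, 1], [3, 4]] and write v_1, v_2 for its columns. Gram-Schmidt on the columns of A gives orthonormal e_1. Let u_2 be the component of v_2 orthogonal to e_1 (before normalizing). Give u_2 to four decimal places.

e_1 = v_1/‖v_1‖ = (-3, 0, 3)/4.2426 = (-0.7071, 0.0000, 0.7071).
r_{12} = e_1·v_2 = 3.5355.
u_2 = v_2 − 3.5355·e_1 = (1.5000, 1.0000, 1.5000).

u_2 = (1.5000, 1.0000, 1.5000)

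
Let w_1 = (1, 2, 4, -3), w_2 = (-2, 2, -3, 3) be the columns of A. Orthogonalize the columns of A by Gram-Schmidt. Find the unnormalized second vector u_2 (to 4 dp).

u_2 = (-1.3667, 3.2667, -0.4667, 1.1000)

e_1 = w_1/‖w_1‖ = (1, 2, 4, -3)/5.4772 = (0.1826, 0.3651, 0.7303, -0.5477).
r_{12} = e_1·w_2 = -3.4689.
u_2 = w_2 + 3.4689·e_1 = (-1.3667, 3.2667, -0.4667, 1.1000).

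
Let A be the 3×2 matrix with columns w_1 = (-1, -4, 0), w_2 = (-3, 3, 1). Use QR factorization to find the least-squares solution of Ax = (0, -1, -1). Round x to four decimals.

w_1 = (-1, -4, 0); ‖w_1‖ = 4.1231, so e_1 = (-0.2425, -0.9701, 0.0000).
e_1·w_2 = (-0.2425)·(-3) + (-0.9701)·3 + 0.0000·1 = -2.1828.
u_2 = w_2 + 2.1828·e_1 = (-3.5294, 0.8824, 1.0000).
‖u_2‖ = 3.7730, so e_2 = (-0.9354, 0.2339, 0.2650).
Qᵀb = (0.9701, -0.4989).
Back-substitute: x_2 = -0.4989/3.7730 = -0.1322.
x_1 = (0.9701 + 2.1828·(-0.1322))/4.1231 = 0.1653.

x = (0.1653, -0.1322)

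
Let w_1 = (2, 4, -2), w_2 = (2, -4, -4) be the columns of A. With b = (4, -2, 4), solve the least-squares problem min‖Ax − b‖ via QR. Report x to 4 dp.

e_1 = w_1/‖w_1‖ = (2, 4, -2)/4.8990 = (0.4082, 0.8165, -0.4082).
r_{12} = e_1·w_2 = -0.8165.
u_2 = w_2 + 0.8165·e_1 = (2.3333, -3.3333, -4.3333).
‖u_2‖ = 5.9442, so e_2 = (0.3925, -0.5608, -0.7290).
Qᵀb = (-1.6330, -0.2243).
Back-substitute: x_2 = -0.2243/5.9442 = -0.0377.
x_1 = (-1.6330 + 0.8165·(-0.0377))/4.8990 = -0.3396.

x = (-0.3396, -0.0377)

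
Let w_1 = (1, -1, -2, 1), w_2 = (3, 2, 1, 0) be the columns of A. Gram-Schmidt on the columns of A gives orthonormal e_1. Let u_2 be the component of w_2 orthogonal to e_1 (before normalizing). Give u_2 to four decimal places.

w_1 = (1, -1, -2, 1); ‖w_1‖ = 2.6458, so e_1 = (0.3780, -0.3780, -0.7559, 0.3780).
e_1·w_2 = 0.3780·3 + (-0.3780)·2 + (-0.7559)·1 + 0.3780·0 = -0.3780.
u_2 = w_2 + 0.3780·e_1 = (3.1429, 1.8571, 0.7143, 0.1429).

u_2 = (3.1429, 1.8571, 0.7143, 0.1429)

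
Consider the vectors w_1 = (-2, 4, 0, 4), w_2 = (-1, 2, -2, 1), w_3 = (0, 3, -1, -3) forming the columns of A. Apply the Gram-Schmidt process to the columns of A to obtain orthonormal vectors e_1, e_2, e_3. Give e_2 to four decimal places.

e_2 = (-0.1041, 0.2082, -0.9370, -0.2603)

w_1 = (-2, 4, 0, 4); ‖w_1‖ = 6.0000, so e_1 = (-0.3333, 0.6667, 0.0000, 0.6667).
e_1·w_2 = (-0.3333)·(-1) + 0.6667·2 + 0.0000·(-2) + 0.6667·1 = 2.3333.
u_2 = w_2 − 2.3333·e_1 = (-0.2222, 0.4444, -2.0000, -0.5556).
‖u_2‖ = 2.1344, so e_2 = (-0.1041, 0.2082, -0.9370, -0.2603).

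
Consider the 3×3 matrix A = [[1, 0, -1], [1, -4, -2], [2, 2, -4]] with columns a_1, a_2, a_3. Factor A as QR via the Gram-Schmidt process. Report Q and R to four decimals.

a_1 = (1, 1, 2); ‖a_1‖ = 2.4495, so e_1 = (0.4082, 0.4082, 0.8165).
e_1·a_2 = 0.4082·0 + 0.4082·(-4) + 0.8165·2 = 0.0000.
u_2 = a_2 + 0.0000·e_1 = (0.0000, -4.0000, 2.0000).
‖u_2‖ = 4.4721, so e_2 = (0.0000, -0.8944, 0.4472).
e_1·a_3 = 0.4082·(-1) + 0.4082·(-2) + 0.8165·(-4) = -4.4907; e_2·a_3 = 0.0000·(-1) + (-0.8944)·(-2) + 0.4472·(-4) = 0.0000.
u_3 = a_3 + 4.4907·e_1 + 0.0000·e_2 = (0.8333, -0.1667, -0.3333).
‖u_3‖ = 0.9129, so e_3 = (0.9129, -0.1826, -0.3651).

Q = [[0.4082, 0.0000, 0.9129], [0.4082, -0.8944, -0.1826], [0.8165, 0.4472, -0.3651]], R = [[2.4495, 0.0000, -4.4907], [0.0000, 4.4721, 0.0000], [0.0000, 0.0000, 0.9129]]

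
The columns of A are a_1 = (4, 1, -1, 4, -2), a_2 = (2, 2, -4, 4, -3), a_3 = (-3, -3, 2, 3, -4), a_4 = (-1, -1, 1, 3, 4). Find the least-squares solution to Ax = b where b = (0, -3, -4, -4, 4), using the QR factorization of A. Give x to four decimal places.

a_1 = (4, 1, -1, 4, -2); ‖a_1‖ = 6.1644, so e_1 = (0.6489, 0.1622, -0.1622, 0.6489, -0.3244).
e_1·a_2 = 0.6489·2 + 0.1622·2 + (-0.1622)·(-4) + 0.6489·4 + (-0.3244)·(-3) = 5.8400.
u_2 = a_2 − 5.8400·e_1 = (-1.7895, 1.0526, -3.0526, 0.2105, -1.1053).
‖u_2‖ = 3.8594, so e_2 = (-0.4637, 0.2727, -0.7910, 0.0545, -0.2864).
e_1·a_3 = 0.6489·(-3) + 0.1622·(-3) + (-0.1622)·2 + 0.6489·3 + (-0.3244)·(-4) = 0.4867; e_2·a_3 = (-0.4637)·(-3) + 0.2727·(-3) + (-0.7910)·2 + 0.0545·3 + (-0.2864)·(-4) = 0.3000.
u_3 = a_3 − 0.4867·e_1 − 0.3000·e_2 = (-3.1767, -3.1608, 2.3163, 2.6678, -3.7562).
‖u_3‖ = 6.8318, so e_3 = (-0.4650, -0.4627, 0.3390, 0.3905, -0.5498).
e_1·a_4 = 0.6489·(-1) + 0.1622·(-1) + (-0.1622)·1 + 0.6489·3 + (-0.3244)·4 = -0.3244; e_2·a_4 = (-0.4637)·(-1) + 0.2727·(-1) + (-0.7910)·1 + 0.0545·3 + (-0.2864)·4 = -1.5819; e_3·a_4 = (-0.4650)·(-1) + (-0.4627)·(-1) + 0.3390·1 + 0.3905·3 + (-0.5498)·4 = 0.2390.
u_4 = a_4 + 0.3244·e_1 + 1.5819·e_2 − 0.2390·e_3 = (-1.4119, -0.4053, -0.3849, 3.2035, 3.5731).
‖u_4‖ = 5.0334, so e_4 = (-0.2805, -0.0805, -0.0765, 0.6364, 0.7099).
Qᵀb = (-3.7311, 0.9819, -3.7295, 0.8412).
Back-substitute: x_4 = 0.8412/5.0334 = 0.1671.
x_3 = (-3.7295 − 0.2390·0.1671)/6.8318 = -0.5517.
x_2 = (0.9819 − 0.3000·(-0.5517) + 1.5819·0.1671)/3.8594 = 0.3658.
x_1 = (-3.7311 − 5.8400·0.3658 − 0.4867·(-0.5517) + 0.3244·0.1671)/6.1644 = -0.8995.

x = (-0.8995, 0.3658, -0.5517, 0.1671)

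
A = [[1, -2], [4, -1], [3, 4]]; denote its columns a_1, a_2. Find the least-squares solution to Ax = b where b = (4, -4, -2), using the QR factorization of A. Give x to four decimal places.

q_1 = a_1/‖a_1‖ = (1, 4, 3)/5.0990 = (0.1961, 0.7845, 0.5883).
r_{12} = q_1·a_2 = 1.1767.
u_2 = a_2 − 1.1767·q_1 = (-2.2308, -1.9231, 3.3077).
‖u_2‖ = 4.4289, so q_2 = (-0.5037, -0.4342, 0.7468).
Qᵀb = (-3.5301, -1.7716).
Back-substitute: x_2 = -1.7716/4.4289 = -0.4000.
x_1 = (-3.5301 − 1.1767·(-0.4000))/5.0990 = -0.6000.

x = (-0.6000, -0.4000)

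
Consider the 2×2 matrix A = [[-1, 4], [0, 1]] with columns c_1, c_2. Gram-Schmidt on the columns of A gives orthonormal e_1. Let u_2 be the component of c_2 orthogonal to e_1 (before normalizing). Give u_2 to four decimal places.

u_2 = (0.0000, 1.0000)

e_1 = c_1/‖c_1‖ = (-1, 0)/1.0000 = (-1.0000, 0.0000).
r_{12} = e_1·c_2 = -4.0000.
u_2 = c_2 + 4.0000·e_1 = (0.0000, 1.0000).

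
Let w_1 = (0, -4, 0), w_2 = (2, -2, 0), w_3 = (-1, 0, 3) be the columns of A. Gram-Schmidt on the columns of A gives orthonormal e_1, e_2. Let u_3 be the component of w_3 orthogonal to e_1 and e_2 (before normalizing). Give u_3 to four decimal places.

u_3 = (0.0000, 0.0000, 3.0000)

e_1 = w_1/‖w_1‖ = (0, -4, 0)/4.0000 = (0.0000, -1.0000, 0.0000).
r_{12} = e_1·w_2 = 2.0000.
u_2 = w_2 − 2.0000·e_1 = (2.0000, 0.0000, 0.0000).
‖u_2‖ = 2.0000, so e_2 = (1.0000, 0.0000, 0.0000).
r_{13} = e_1·w_3 = 0.0000; r_{23} = e_2·w_3 = -1.0000.
u_3 = w_3 + 0.0000·e_1 + 1.0000·e_2 = (0.0000, 0.0000, 3.0000).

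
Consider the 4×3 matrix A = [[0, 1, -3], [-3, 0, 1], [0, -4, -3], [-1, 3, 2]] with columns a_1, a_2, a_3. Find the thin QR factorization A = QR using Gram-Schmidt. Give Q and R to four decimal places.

Q = [[0.0000, 0.1996, -0.9723], [-0.9487, -0.1796, -0.0044], [0.0000, -0.7984, -0.2332], [-0.3162, 0.5389, 0.0131]], R = [[3.1623, -0.9487, -1.5811], [0.0000, 5.0100, 2.6946], [0.0000, 0.0000, 3.6385]]

a_1 = (0, -3, 0, -1); ‖a_1‖ = 3.1623, so q_1 = (0.0000, -0.9487, 0.0000, -0.3162).
q_1·a_2 = 0.0000·1 + (-0.9487)·0 + 0.0000·(-4) + (-0.3162)·3 = -0.9487.
u_2 = a_2 + 0.9487·q_1 = (1.0000, -0.9000, -4.0000, 2.7000).
‖u_2‖ = 5.0100, so q_2 = (0.1996, -0.1796, -0.7984, 0.5389).
q_1·a_3 = 0.0000·(-3) + (-0.9487)·1 + 0.0000·(-3) + (-0.3162)·2 = -1.5811; q_2·a_3 = 0.1996·(-3) + (-0.1796)·1 + (-0.7984)·(-3) + 0.5389·2 = 2.6946.
u_3 = a_3 + 1.5811·q_1 − 2.6946·q_2 = (-3.5378, -0.0159, -0.8486, 0.0478).
‖u_3‖ = 3.6385, so q_3 = (-0.9723, -0.0044, -0.2332, 0.0131).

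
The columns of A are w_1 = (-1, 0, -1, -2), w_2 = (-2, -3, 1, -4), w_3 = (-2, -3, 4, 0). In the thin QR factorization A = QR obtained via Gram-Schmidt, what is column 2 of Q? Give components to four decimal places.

q_2 = (-0.1231, -0.7385, 0.6155, -0.2462)

w_1 = (-1, 0, -1, -2); ‖w_1‖ = 2.4495, so q_1 = (-0.4082, 0.0000, -0.4082, -0.8165).
q_1·w_2 = (-0.4082)·(-2) + 0.0000·(-3) + (-0.4082)·1 + (-0.8165)·(-4) = 3.6742.
u_2 = w_2 − 3.6742·q_1 = (-0.5000, -3.0000, 2.5000, -1.0000).
‖u_2‖ = 4.0620, so q_2 = (-0.1231, -0.7385, 0.6155, -0.2462).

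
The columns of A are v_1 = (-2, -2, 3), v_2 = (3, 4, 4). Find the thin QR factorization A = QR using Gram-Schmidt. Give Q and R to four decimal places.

v_1 = (-2, -2, 3); ‖v_1‖ = 4.1231, so q_1 = (-0.4851, -0.4851, 0.7276).
q_1·v_2 = (-0.4851)·3 + (-0.4851)·4 + 0.7276·4 = -0.4851.
u_2 = v_2 + 0.4851·q_1 = (2.7647, 3.7647, 4.3529).
‖u_2‖ = 6.3847, so q_2 = (0.4330, 0.5896, 0.6818).

Q = [[-0.4851, 0.4330], [-0.4851, 0.5896], [0.7276, 0.6818]], R = [[4.1231, -0.4851], [0.0000, 6.3847]]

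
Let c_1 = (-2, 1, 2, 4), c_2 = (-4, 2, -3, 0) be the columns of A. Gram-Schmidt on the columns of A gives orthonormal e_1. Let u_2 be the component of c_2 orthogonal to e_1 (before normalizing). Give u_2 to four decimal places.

e_1 = c_1/‖c_1‖ = (-2, 1, 2, 4)/5.0000 = (-0.4000, 0.2000, 0.4000, 0.8000).
r_{12} = e_1·c_2 = 0.8000.
u_2 = c_2 − 0.8000·e_1 = (-3.6800, 1.8400, -3.3200, -0.6400).

u_2 = (-3.6800, 1.8400, -3.3200, -0.6400)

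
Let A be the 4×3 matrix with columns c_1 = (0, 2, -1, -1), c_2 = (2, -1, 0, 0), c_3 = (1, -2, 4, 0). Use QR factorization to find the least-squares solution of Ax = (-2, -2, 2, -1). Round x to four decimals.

x = (-0.5620, -0.9845, 0.4496)

q_1 = c_1/‖c_1‖ = (0, 2, -1, -1)/2.4495 = (0.0000, 0.8165, -0.4082, -0.4082).
r_{12} = q_1·c_2 = -0.8165.
u_2 = c_2 + 0.8165·q_1 = (2.0000, -0.3333, -0.3333, -0.3333).
‖u_2‖ = 2.0817, so q_2 = (0.9608, -0.1601, -0.1601, -0.1601).
r_{13} = q_1·c_3 = -3.2660; r_{23} = q_2·c_3 = 0.6405.
u_3 = c_3 + 3.2660·q_1 − 0.6405·q_2 = (0.3846, 0.7692, 2.7692, -1.2308).
‖u_3‖ = 3.1501, so q_3 = (0.1221, 0.2442, 0.8791, -0.3907).
Qᵀb = (-2.0412, -1.7614, 1.4163).
Back-substitute: x_3 = 1.4163/3.1501 = 0.4496.
x_2 = (-1.7614 − 0.6405·0.4496)/2.0817 = -0.9845.
x_1 = (-2.0412 + 0.8165·(-0.9845) + 3.2660·0.4496)/2.4495 = -0.5620.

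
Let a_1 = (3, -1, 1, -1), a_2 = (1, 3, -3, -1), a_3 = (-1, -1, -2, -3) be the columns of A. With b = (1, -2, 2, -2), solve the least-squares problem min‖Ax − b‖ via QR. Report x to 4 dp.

e_1 = a_1/‖a_1‖ = (3, -1, 1, -1)/3.4641 = (0.8660, -0.2887, 0.2887, -0.2887).
r_{12} = e_1·a_2 = -0.5774.
u_2 = a_2 + 0.5774·e_1 = (1.5000, 2.8333, -2.8333, -1.1667).
‖u_2‖ = 4.4347, so e_2 = (0.3382, 0.6389, -0.6389, -0.2631).
r_{13} = e_1·a_3 = -0.2887; r_{23} = e_2·a_3 = 1.0899.
u_3 = a_3 + 0.2887·e_1 − 1.0899·e_2 = (-1.1186, -1.7797, -1.2203, -2.7966).
‖u_3‖ = 3.7052, so e_3 = (-0.3019, -0.4803, -0.3294, -0.7548).
Qᵀb = (2.5981, -1.6912, 1.5095).
Back-substitute: x_3 = 1.5095/3.7052 = 0.4074.
x_2 = (-1.6912 − 1.0899·0.4074)/4.4347 = -0.4815.
x_1 = (2.5981 + 0.5774·(-0.4815) + 0.2887·0.4074)/3.4641 = 0.7037.

x = (0.7037, -0.4815, 0.4074)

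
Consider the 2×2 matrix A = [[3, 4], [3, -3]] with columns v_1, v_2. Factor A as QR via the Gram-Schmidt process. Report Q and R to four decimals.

Q = [[0.7071, 0.7071], [0.7071, -0.7071]], R = [[4.2426, 0.7071], [0.0000, 4.9497]]

v_1 = (3, 3); ‖v_1‖ = 4.2426, so e_1 = (0.7071, 0.7071).
e_1·v_2 = 0.7071·4 + 0.7071·(-3) = 0.7071.
u_2 = v_2 − 0.7071·e_1 = (3.5000, -3.5000).
‖u_2‖ = 4.9497, so e_2 = (0.7071, -0.7071).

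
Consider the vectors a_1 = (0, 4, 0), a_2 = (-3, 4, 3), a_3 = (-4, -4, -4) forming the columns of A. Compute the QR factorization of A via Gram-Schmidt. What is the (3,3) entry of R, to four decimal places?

a_1 = (0, 4, 0); ‖a_1‖ = 4.0000, so e_1 = (0.0000, 1.0000, 0.0000).
e_1·a_2 = 0.0000·(-3) + 1.0000·4 + 0.0000·3 = 4.0000.
u_2 = a_2 − 4.0000·e_1 = (-3.0000, 0.0000, 3.0000).
‖u_2‖ = 4.2426, so e_2 = (-0.7071, 0.0000, 0.7071).
e_1·a_3 = 0.0000·(-4) + 1.0000·(-4) + 0.0000·(-4) = -4.0000; e_2·a_3 = (-0.7071)·(-4) + 0.0000·(-4) + 0.7071·(-4) = 0.0000.
u_3 = a_3 + 4.0000·e_1 + 0.0000·e_2 = (-4.0000, 0.0000, -4.0000).
r_{33} = ‖u_3‖ = 5.6569.

r_{33} = 5.6569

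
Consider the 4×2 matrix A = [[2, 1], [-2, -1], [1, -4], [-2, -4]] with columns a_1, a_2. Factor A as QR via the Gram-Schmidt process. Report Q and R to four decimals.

a_1 = (2, -2, 1, -2); ‖a_1‖ = 3.6056, so q_1 = (0.5547, -0.5547, 0.2774, -0.5547).
q_1·a_2 = 0.5547·1 + (-0.5547)·(-1) + 0.2774·(-4) + (-0.5547)·(-4) = 2.2188.
u_2 = a_2 − 2.2188·q_1 = (-0.2308, 0.2308, -4.6154, -2.7692).
‖u_2‖ = 5.3923, so q_2 = (-0.0428, 0.0428, -0.8559, -0.5136).

Q = [[0.5547, -0.0428], [-0.5547, 0.0428], [0.2774, -0.8559], [-0.5547, -0.5136]], R = [[3.6056, 2.2188], [0.0000, 5.3923]]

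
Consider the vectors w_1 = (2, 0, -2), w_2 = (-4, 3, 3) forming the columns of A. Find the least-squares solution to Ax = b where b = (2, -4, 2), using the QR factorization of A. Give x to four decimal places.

x = (-2.5789, -1.4737)

w_1 = (2, 0, -2); ‖w_1‖ = 2.8284, so e_1 = (0.7071, 0.0000, -0.7071).
e_1·w_2 = 0.7071·(-4) + 0.0000·3 + (-0.7071)·3 = -4.9497.
u_2 = w_2 + 4.9497·e_1 = (-0.5000, 3.0000, -0.5000).
‖u_2‖ = 3.0822, so e_2 = (-0.1622, 0.9733, -0.1622).
Qᵀb = (0.0000, -4.5422).
Back-substitute: x_2 = -4.5422/3.0822 = -1.4737.
x_1 = (0.0000 + 4.9497·(-1.4737))/2.8284 = -2.5789.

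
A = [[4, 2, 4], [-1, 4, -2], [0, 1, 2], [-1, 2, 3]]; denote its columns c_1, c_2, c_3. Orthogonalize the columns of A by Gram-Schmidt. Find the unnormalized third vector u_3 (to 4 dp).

c_1 = (4, -1, 0, -1); ‖c_1‖ = 4.2426, so q_1 = (0.9428, -0.2357, 0.0000, -0.2357).
q_1·c_2 = 0.9428·2 + (-0.2357)·4 + 0.0000·1 + (-0.2357)·2 = 0.4714.
u_2 = c_2 − 0.4714·q_1 = (1.5556, 4.1111, 1.0000, 2.1111).
‖u_2‖ = 4.9777, so q_2 = (0.3125, 0.8259, 0.2009, 0.4241).
q_1·c_3 = 0.9428·4 + (-0.2357)·(-2) + 0.0000·2 + (-0.2357)·3 = 3.5355; q_2·c_3 = 0.3125·4 + 0.8259·(-2) + 0.2009·2 + 0.4241·3 = 1.2723.
u_3 = c_3 − 3.5355·q_1 − 1.2723·q_2 = (0.2691, -2.2175, 1.7444, 3.2937).

u_3 = (0.2691, -2.2175, 1.7444, 3.2937)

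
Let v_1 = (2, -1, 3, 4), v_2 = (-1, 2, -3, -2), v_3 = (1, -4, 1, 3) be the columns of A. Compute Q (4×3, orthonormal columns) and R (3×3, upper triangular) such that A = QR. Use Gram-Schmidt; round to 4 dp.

Q = [[0.3651, 0.2202, 0.0000], [-0.1826, 0.7156, -0.6667], [0.5477, -0.4954, -0.6667], [0.7303, 0.4404, 0.3333]], R = [[5.4772, -3.8341, 3.8341], [0.0000, 1.8166, -1.8166], [0.0000, 0.0000, 3.0000]]

v_1 = (2, -1, 3, 4); ‖v_1‖ = 5.4772, so q_1 = (0.3651, -0.1826, 0.5477, 0.7303).
q_1·v_2 = 0.3651·(-1) + (-0.1826)·2 + 0.5477·(-3) + 0.7303·(-2) = -3.8341.
u_2 = v_2 + 3.8341·q_1 = (0.4000, 1.3000, -0.9000, 0.8000).
‖u_2‖ = 1.8166, so q_2 = (0.2202, 0.7156, -0.4954, 0.4404).
q_1·v_3 = 0.3651·1 + (-0.1826)·(-4) + 0.5477·1 + 0.7303·3 = 3.8341; q_2·v_3 = 0.2202·1 + 0.7156·(-4) + (-0.4954)·1 + 0.4404·3 = -1.8166.
u_3 = v_3 − 3.8341·q_1 + 1.8166·q_2 = (0.0000, -2.0000, -2.0000, 1.0000).
‖u_3‖ = 3.0000, so q_3 = (0.0000, -0.6667, -0.6667, 0.3333).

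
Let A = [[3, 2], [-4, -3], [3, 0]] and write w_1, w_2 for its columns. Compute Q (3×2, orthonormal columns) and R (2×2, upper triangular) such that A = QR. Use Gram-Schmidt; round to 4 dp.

w_1 = (3, -4, 3); ‖w_1‖ = 5.8310, so e_1 = (0.5145, -0.6860, 0.5145).
e_1·w_2 = 0.5145·2 + (-0.6860)·(-3) + 0.5145·0 = 3.0870.
u_2 = w_2 − 3.0870·e_1 = (0.4118, -0.8824, -1.5882).
‖u_2‖ = 1.8630, so e_2 = (0.2210, -0.4736, -0.8525).

Q = [[0.5145, 0.2210], [-0.6860, -0.4736], [0.5145, -0.8525]], R = [[5.8310, 3.0870], [0.0000, 1.8630]]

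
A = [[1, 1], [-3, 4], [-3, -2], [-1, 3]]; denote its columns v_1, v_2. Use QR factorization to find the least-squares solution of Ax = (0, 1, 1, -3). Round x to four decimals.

e_1 = v_1/‖v_1‖ = (1, -3, -3, -1)/4.4721 = (0.2236, -0.6708, -0.6708, -0.2236).
r_{12} = e_1·v_2 = -1.7889.
u_2 = v_2 + 1.7889·e_1 = (1.4000, 2.8000, -3.2000, 2.6000).
‖u_2‖ = 5.1769, so e_2 = (0.2704, 0.5409, -0.6181, 0.5022).
Qᵀb = (-0.6708, -1.5840).
Back-substitute: x_2 = -1.5840/5.1769 = -0.3060.
x_1 = (-0.6708 + 1.7889·(-0.3060))/4.4721 = -0.2724.

x = (-0.2724, -0.3060)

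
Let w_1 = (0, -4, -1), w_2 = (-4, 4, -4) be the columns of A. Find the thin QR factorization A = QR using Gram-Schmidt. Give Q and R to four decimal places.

Q = [[0.0000, -0.6362], [-0.9701, 0.1871], [-0.2425, -0.7485]], R = [[4.1231, -2.9104], [0.0000, 6.2872]]

w_1 = (0, -4, -1); ‖w_1‖ = 4.1231, so q_1 = (0.0000, -0.9701, -0.2425).
q_1·w_2 = 0.0000·(-4) + (-0.9701)·4 + (-0.2425)·(-4) = -2.9104.
u_2 = w_2 + 2.9104·q_1 = (-4.0000, 1.1765, -4.7059).
‖u_2‖ = 6.2872, so q_2 = (-0.6362, 0.1871, -0.7485).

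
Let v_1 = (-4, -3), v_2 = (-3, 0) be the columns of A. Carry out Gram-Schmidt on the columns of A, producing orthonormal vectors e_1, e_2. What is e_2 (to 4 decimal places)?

e_1 = v_1/‖v_1‖ = (-4, -3)/5.0000 = (-0.8000, -0.6000).
r_{12} = e_1·v_2 = 2.4000.
u_2 = v_2 − 2.4000·e_1 = (-1.0800, 1.4400).
‖u_2‖ = 1.8000, so e_2 = (-0.6000, 0.8000).

e_2 = (-0.6000, 0.8000)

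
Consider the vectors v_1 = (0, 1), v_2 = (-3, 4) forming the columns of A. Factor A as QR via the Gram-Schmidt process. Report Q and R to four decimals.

v_1 = (0, 1); ‖v_1‖ = 1.0000, so q_1 = (0.0000, 1.0000).
q_1·v_2 = 0.0000·(-3) + 1.0000·4 = 4.0000.
u_2 = v_2 − 4.0000·q_1 = (-3.0000, 0.0000).
‖u_2‖ = 3.0000, so q_2 = (-1.0000, 0.0000).

Q = [[0.0000, -1.0000], [1.0000, 0.0000]], R = [[1.0000, 4.0000], [0.0000, 3.0000]]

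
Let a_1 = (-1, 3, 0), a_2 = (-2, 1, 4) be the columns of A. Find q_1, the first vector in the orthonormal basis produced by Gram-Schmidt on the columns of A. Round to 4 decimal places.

q_1 = (-0.3162, 0.9487, 0.0000)

q_1 = a_1/‖a_1‖ = (-1, 3, 0)/3.1623 = (-0.3162, 0.9487, 0.0000).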